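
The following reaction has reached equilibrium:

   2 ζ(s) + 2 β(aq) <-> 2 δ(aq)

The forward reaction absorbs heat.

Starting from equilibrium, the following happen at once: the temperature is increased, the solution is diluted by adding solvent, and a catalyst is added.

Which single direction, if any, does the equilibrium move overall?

right

The forward reaction is endothermic. Raising T favours the endothermic direction — shift to the right.
Dilution scales every aqueous concentration by the same factor. Δn_aq = 2 − 2 = 0, so Q is unchanged — no shift.
A catalyst speeds both forward and reverse rates equally; it changes neither Q nor K — no shift from this change.
Only the nonzero effect(s) matter; the net shift is to the right.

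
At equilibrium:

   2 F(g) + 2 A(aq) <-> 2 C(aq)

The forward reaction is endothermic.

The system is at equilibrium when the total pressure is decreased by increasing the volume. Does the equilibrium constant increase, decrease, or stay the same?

unchanged

The equilibrium constant depends only on temperature. This perturbation may move the position of equilibrium, but since T is unchanged, K itself is unchanged.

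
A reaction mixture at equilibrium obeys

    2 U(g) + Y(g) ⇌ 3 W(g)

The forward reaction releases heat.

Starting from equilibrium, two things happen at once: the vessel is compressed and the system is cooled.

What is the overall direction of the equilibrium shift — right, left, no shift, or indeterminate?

Gas moles: reactants 3, products 3. Δn_gas = 0, so a volume change leaves Q equal to K — no shift from this change.
The forward reaction is exothermic. Lowering T favours the exothermic direction — shift to the right.
Only the nonzero effect(s) matter; the net shift is to the right.

right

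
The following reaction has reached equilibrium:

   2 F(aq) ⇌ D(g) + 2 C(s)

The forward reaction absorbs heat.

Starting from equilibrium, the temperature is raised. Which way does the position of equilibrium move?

The forward reaction is endothermic. Raising T favours the endothermic direction — shift to the right.

right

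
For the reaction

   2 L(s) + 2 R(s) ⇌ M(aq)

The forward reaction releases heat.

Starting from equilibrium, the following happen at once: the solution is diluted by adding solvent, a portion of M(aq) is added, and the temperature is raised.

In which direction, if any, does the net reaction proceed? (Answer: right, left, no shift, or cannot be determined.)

Dilution lowers every aqueous concentration by the same factor. Δn_aq = 1 − 0 = +1, so the system shifts toward the side with more dissolved moles — to the right.
Adding M (aq), a product, drives the reaction to the left.
The forward reaction is exothermic. Raising T favours the endothermic direction — shift to the left.
The individual effects push in opposite directions; without quantitative information the net direction cannot be determined.

cannot be determined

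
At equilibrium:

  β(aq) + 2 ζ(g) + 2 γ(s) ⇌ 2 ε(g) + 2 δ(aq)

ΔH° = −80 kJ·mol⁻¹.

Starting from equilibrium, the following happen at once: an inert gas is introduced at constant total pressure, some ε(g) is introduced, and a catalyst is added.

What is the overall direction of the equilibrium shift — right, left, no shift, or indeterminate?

Adding inert gas at constant total pressure expands the volume, scaling every reacting partial pressure by the same factor. Δn_gas = 2 − 2 = 0, so Q is unchanged — no shift.
Adding ε (g), a product, drives the reaction to the left.
A catalyst speeds both forward and reverse rates equally; it changes neither Q nor K — no shift from this change.
Only the nonzero effect(s) matter; the net shift is to the left.

left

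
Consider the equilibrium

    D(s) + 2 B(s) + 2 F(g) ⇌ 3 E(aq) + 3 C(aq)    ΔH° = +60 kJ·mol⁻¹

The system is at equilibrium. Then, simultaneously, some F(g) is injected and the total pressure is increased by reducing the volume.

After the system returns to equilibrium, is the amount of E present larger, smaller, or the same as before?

Adding F (g), a reactant, drives the reaction to the right.
Gas moles: reactants 2, products 0 (Δn_gas = -2). Compression shifts the system toward the side with fewer moles of gas — to the right.
The net shift is to the right. E is a product, so its amount increases.

increases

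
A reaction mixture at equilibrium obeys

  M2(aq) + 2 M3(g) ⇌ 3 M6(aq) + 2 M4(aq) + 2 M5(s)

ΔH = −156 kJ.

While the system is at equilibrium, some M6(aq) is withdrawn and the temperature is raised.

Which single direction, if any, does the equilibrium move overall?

Removing M6 (aq), a product, drives the reaction to the right.
The forward reaction is exothermic. Raising T favours the endothermic direction — shift to the left.
The individual effects push in opposite directions; without quantitative information the net direction cannot be determined.

cannot be determined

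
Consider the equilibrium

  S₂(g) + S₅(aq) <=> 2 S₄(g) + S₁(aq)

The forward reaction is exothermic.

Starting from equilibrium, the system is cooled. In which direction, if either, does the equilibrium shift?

right

The forward reaction is exothermic. Lowering T favours the exothermic direction — shift to the right.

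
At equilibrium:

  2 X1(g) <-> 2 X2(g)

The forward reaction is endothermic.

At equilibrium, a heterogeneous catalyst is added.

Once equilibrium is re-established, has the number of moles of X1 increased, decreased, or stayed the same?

A catalyst speeds both forward and reverse rates equally; it changes neither Q nor K — no shift from this change.
No net shift occurs, so the amount of X1 is unchanged.

unchanged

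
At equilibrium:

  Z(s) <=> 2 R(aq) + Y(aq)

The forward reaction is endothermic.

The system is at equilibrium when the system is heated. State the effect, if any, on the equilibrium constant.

increases

K depends on temperature via the van 't Hoff relation. The forward reaction is endothermic, so raising T increases K.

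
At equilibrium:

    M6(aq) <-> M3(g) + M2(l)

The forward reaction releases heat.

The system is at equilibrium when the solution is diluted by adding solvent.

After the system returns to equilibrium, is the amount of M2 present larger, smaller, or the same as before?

Dilution lowers every aqueous concentration by the same factor. Δn_aq = 0 − 1 = -1, so the system shifts toward the side with more dissolved moles — to the left.
The net shift is to the left. M2 is a product, so its amount decreases.

decreases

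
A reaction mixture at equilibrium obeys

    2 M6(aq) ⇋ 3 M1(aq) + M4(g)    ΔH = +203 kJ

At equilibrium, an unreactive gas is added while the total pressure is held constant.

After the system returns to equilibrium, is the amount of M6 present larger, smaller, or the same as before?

decreases

Adding inert gas at constant total pressure expands the volume and lowers every reacting partial pressure. With Δn_gas = 1 − 0 = +1, Q moves away from K toward the side with fewer gas moles, so the system shifts toward the side with more gas moles — to the right.
The net shift is to the right. M6 is a reactant, so its amount decreases.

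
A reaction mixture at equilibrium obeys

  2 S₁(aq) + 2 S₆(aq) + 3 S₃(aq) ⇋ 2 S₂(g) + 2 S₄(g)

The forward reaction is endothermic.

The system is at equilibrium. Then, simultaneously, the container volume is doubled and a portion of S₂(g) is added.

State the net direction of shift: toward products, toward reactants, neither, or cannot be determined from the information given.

cannot be determined

Gas moles: reactants 0, products 4 (Δn_gas = +4). Expansion shifts the system toward the side with more moles of gas — to the right.
Adding S₂ (g), a product, drives the reaction to the left.
The individual effects push in opposite directions; without quantitative information the net direction cannot be determined.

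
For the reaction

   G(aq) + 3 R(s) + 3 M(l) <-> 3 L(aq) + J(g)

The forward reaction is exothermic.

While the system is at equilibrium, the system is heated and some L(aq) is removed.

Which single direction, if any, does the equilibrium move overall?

cannot be determined

The forward reaction is exothermic. Raising T favours the endothermic direction — shift to the left.
Removing L (aq), a product, drives the reaction to the right.
The individual effects push in opposite directions; without quantitative information the net direction cannot be determined.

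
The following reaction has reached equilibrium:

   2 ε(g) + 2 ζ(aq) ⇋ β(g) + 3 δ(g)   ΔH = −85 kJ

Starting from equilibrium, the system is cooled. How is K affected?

K depends on temperature via the van 't Hoff relation. The forward reaction is exothermic, so lowering T increases K.

increases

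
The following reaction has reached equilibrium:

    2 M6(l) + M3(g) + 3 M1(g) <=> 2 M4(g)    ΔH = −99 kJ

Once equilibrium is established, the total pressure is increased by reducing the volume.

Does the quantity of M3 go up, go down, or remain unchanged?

Gas moles: reactants 4, products 2 (Δn_gas = -2). Compression shifts the system toward the side with fewer moles of gas — to the right.
The net shift is to the right. M3 is a reactant, so its amount decreases.

decreases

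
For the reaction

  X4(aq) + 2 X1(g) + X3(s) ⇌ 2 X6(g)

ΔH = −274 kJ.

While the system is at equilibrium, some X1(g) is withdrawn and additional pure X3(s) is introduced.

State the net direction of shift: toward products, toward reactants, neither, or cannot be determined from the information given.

Removing X1 (g), a reactant, drives the reaction to the left.
X3 is a pure solid; its activity is 1 regardless of amount, so Q is unaffected — no shift from this change.
Only the nonzero effect(s) matter; the net shift is to the left.

left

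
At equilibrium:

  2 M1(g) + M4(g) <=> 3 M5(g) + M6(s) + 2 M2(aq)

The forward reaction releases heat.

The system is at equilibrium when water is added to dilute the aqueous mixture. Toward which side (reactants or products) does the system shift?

Dilution lowers every aqueous concentration by the same factor. Δn_aq = 2 − 0 = +2, so the system shifts toward the side with more dissolved moles — to the right.

right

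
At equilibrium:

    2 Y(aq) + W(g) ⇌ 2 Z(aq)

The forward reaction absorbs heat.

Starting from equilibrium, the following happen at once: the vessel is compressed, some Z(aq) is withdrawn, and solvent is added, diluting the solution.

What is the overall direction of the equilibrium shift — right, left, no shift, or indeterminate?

Gas moles: reactants 1, products 0 (Δn_gas = -1). Compression shifts the system toward the side with fewer moles of gas — to the right.
Removing Z (aq), a product, drives the reaction to the right.
Dilution scales every aqueous concentration by the same factor. Δn_aq = 2 − 2 = 0, so Q is unchanged — no shift.
Only the nonzero effect(s) matter; the net shift is to the right.

right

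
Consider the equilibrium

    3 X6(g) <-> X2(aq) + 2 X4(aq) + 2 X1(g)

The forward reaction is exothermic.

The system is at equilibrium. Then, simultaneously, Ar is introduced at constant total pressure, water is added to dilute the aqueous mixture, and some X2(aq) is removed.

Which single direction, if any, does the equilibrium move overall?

Adding inert gas at constant total pressure expands the volume and lowers every reacting partial pressure. With Δn_gas = 2 − 3 = -1, Q moves away from K toward the side with fewer gas moles, so the system shifts toward the side with more gas moles — to the left.
Dilution lowers every aqueous concentration by the same factor. Δn_aq = 3 − 0 = +3, so the system shifts toward the side with more dissolved moles — to the right.
Removing X2 (aq), a product, drives the reaction to the right.
The individual effects push in opposite directions; without quantitative information the net direction cannot be determined.

cannot be determined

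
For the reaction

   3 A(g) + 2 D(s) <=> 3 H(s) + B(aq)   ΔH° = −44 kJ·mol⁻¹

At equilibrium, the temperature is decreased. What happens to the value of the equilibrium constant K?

K depends on temperature via the van 't Hoff relation. The forward reaction is exothermic, so lowering T increases K.

increases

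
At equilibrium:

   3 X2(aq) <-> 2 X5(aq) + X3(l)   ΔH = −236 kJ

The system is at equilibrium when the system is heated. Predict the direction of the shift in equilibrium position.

The forward reaction is exothermic. Raising T favours the endothermic direction — shift to the left.

left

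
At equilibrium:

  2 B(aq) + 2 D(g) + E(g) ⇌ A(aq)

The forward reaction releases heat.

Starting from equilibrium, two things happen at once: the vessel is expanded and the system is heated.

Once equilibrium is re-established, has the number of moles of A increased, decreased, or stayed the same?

Gas moles: reactants 3, products 0 (Δn_gas = -3). Expansion shifts the system toward the side with more moles of gas — to the left.
The forward reaction is exothermic. Raising T favours the endothermic direction — shift to the left.
The net shift is to the left. A is a product, so its amount decreases.

decreases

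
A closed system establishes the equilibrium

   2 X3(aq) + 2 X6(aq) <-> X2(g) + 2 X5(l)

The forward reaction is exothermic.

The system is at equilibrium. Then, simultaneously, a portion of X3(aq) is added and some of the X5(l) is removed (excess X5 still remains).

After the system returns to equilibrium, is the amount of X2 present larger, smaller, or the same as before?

increases

Adding X3 (aq), a reactant, drives the reaction to the right.
X5 is a pure liquid; its activity is 1 regardless of amount, so Q is unaffected — no shift from this change.
The net shift is to the right. X2 is a product, so its amount increases.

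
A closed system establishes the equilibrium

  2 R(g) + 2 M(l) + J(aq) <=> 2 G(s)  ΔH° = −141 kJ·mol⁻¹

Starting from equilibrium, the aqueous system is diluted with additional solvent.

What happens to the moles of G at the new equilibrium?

decreases

Dilution lowers every aqueous concentration by the same factor. Δn_aq = 0 − 1 = -1, so the system shifts toward the side with more dissolved moles — to the left.
The net shift is to the left. G is a product, so its amount decreases.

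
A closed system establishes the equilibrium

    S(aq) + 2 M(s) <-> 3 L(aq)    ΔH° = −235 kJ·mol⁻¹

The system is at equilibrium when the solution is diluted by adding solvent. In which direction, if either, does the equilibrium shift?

right

Dilution lowers every aqueous concentration by the same factor. Δn_aq = 3 − 1 = +2, so the system shifts toward the side with more dissolved moles — to the right.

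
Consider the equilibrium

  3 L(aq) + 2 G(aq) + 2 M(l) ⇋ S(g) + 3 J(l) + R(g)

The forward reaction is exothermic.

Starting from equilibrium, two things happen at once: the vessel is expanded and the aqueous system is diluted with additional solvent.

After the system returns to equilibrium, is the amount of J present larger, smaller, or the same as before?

Gas moles: reactants 0, products 2 (Δn_gas = +2). Expansion shifts the system toward the side with more moles of gas — to the right.
Dilution lowers every aqueous concentration by the same factor. Δn_aq = 0 − 5 = -5, so the system shifts toward the side with more dissolved moles — to the left.
The two effects oppose each other, so the net shift — and hence the change in J — cannot be determined from the given information.

cannot be determined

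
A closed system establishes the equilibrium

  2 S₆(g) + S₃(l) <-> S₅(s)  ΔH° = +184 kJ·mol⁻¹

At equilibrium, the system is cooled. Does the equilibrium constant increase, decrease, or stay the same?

decreases

K depends on temperature via the van 't Hoff relation. The forward reaction is endothermic, so lowering T decreases K.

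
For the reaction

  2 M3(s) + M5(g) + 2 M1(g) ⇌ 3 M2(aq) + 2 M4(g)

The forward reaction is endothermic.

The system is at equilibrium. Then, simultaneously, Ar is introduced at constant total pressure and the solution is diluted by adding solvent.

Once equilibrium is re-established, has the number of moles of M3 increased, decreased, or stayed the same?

cannot be determined

Adding inert gas at constant total pressure expands the volume and lowers every reacting partial pressure. With Δn_gas = 2 − 3 = -1, Q moves away from K toward the side with fewer gas moles, so the system shifts toward the side with more gas moles — to the left.
Dilution lowers every aqueous concentration by the same factor. Δn_aq = 3 − 0 = +3, so the system shifts toward the side with more dissolved moles — to the right.
The two effects oppose each other, so the net shift — and hence the change in M3 — cannot be determined from the given information.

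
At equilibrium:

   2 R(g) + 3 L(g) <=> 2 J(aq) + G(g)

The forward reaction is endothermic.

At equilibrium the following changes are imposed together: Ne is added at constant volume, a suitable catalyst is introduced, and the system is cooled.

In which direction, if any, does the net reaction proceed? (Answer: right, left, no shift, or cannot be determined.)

left

At constant volume, adding an inert gas leaves every reacting species' partial pressure unchanged, so Q is unchanged — no shift from this change.
A catalyst speeds both forward and reverse rates equally; it changes neither Q nor K — no shift from this change.
The forward reaction is endothermic. Lowering T favours the exothermic direction — shift to the left.
Only the nonzero effect(s) matter; the net shift is to the left.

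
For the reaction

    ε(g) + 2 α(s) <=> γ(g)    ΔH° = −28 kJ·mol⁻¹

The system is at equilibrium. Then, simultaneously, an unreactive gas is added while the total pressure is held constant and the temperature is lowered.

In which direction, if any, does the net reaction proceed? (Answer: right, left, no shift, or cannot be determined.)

Adding inert gas at constant total pressure expands the volume, scaling every reacting partial pressure by the same factor. Δn_gas = 1 − 1 = 0, so Q is unchanged — no shift.
The forward reaction is exothermic. Lowering T favours the exothermic direction — shift to the right.
Only the nonzero effect(s) matter; the net shift is to the right.

right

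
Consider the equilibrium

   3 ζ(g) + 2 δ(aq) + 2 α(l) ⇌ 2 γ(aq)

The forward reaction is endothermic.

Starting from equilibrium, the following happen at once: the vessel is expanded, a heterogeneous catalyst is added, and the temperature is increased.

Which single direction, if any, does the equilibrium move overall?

Gas moles: reactants 3, products 0 (Δn_gas = -3). Expansion shifts the system toward the side with more moles of gas — to the left.
A catalyst speeds both forward and reverse rates equally; it changes neither Q nor K — no shift from this change.
The forward reaction is endothermic. Raising T favours the endothermic direction — shift to the right.
The individual effects push in opposite directions; without quantitative information the net direction cannot be determined.

cannot be determined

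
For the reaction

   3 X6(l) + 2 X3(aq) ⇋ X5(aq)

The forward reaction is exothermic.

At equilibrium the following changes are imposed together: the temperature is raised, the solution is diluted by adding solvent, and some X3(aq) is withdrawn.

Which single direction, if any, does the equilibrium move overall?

The forward reaction is exothermic. Raising T favours the endothermic direction — shift to the left.
Dilution lowers every aqueous concentration by the same factor. Δn_aq = 1 − 2 = -1, so the system shifts toward the side with more dissolved moles — to the left.
Removing X3 (aq), a reactant, drives the reaction to the left.
All effects act in the same direction — net shift to the left.

left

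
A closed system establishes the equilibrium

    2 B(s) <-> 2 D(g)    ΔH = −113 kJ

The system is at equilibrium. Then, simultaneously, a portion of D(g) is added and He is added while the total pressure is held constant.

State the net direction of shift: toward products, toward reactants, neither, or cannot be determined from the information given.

Adding D (g), a product, drives the reaction to the left.
Adding inert gas at constant total pressure expands the volume and lowers every reacting partial pressure. With Δn_gas = 2 − 0 = +2, Q moves away from K toward the side with fewer gas moles, so the system shifts toward the side with more gas moles — to the right.
The individual effects push in opposite directions; without quantitative information the net direction cannot be determined.

cannot be determined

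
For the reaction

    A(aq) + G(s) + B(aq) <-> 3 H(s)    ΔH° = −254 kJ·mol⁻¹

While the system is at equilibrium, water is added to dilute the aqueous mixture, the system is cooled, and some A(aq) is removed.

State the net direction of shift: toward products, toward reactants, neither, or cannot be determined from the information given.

Dilution lowers every aqueous concentration by the same factor. Δn_aq = 0 − 2 = -2, so the system shifts toward the side with more dissolved moles — to the left.
The forward reaction is exothermic. Lowering T favours the exothermic direction — shift to the right.
Removing A (aq), a reactant, drives the reaction to the left.
The individual effects push in opposite directions; without quantitative information the net direction cannot be determined.

cannot be determined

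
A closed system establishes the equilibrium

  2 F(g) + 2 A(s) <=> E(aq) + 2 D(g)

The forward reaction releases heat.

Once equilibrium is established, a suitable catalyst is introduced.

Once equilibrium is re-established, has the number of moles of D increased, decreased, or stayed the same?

unchanged

A catalyst speeds both forward and reverse rates equally; it changes neither Q nor K — no shift from this change.
No net shift occurs, so the amount of D is unchanged.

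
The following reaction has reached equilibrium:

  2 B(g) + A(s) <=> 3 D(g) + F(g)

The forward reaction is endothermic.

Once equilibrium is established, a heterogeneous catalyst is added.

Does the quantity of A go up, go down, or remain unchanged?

A catalyst speeds both forward and reverse rates equally; it changes neither Q nor K — no shift from this change.
No net shift occurs, so the amount of A is unchanged.

unchanged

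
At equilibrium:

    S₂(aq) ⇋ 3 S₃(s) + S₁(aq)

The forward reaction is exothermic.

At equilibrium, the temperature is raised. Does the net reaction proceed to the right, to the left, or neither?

left

The forward reaction is exothermic. Raising T favours the endothermic direction — shift to the left.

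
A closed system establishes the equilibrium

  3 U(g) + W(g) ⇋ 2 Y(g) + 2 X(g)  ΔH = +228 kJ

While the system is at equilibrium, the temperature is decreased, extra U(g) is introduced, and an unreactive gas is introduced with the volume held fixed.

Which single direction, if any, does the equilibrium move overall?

The forward reaction is endothermic. Lowering T favours the exothermic direction — shift to the left.
Adding U (g), a reactant, drives the reaction to the right.
At constant volume, adding an inert gas leaves every reacting species' partial pressure unchanged, so Q is unchanged — no shift from this change.
The individual effects push in opposite directions; without quantitative information the net direction cannot be determined.

cannot be determined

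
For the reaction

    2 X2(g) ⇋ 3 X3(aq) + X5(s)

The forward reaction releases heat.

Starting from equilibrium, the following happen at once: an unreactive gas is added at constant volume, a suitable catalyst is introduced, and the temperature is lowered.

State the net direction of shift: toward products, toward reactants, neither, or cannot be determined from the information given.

right

At constant volume, adding an inert gas leaves every reacting species' partial pressure unchanged, so Q is unchanged — no shift from this change.
A catalyst speeds both forward and reverse rates equally; it changes neither Q nor K — no shift from this change.
The forward reaction is exothermic. Lowering T favours the exothermic direction — shift to the right.
Only the nonzero effect(s) matter; the net shift is to the right.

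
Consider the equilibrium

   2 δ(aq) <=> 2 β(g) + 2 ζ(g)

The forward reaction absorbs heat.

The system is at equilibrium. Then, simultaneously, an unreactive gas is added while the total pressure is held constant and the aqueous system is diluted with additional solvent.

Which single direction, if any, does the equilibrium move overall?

Adding inert gas at constant total pressure expands the volume and lowers every reacting partial pressure. With Δn_gas = 4 − 0 = +4, Q moves away from K toward the side with fewer gas moles, so the system shifts toward the side with more gas moles — to the right.
Dilution lowers every aqueous concentration by the same factor. Δn_aq = 0 − 2 = -2, so the system shifts toward the side with more dissolved moles — to the left.
The individual effects push in opposite directions; without quantitative information the net direction cannot be determined.

cannot be determined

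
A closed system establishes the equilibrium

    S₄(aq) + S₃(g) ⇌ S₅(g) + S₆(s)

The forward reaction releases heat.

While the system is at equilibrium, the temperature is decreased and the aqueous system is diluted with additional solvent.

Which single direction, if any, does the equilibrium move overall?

cannot be determined

The forward reaction is exothermic. Lowering T favours the exothermic direction — shift to the right.
Dilution lowers every aqueous concentration by the same factor. Δn_aq = 0 − 1 = -1, so the system shifts toward the side with more dissolved moles — to the left.
The individual effects push in opposite directions; without quantitative information the net direction cannot be determined.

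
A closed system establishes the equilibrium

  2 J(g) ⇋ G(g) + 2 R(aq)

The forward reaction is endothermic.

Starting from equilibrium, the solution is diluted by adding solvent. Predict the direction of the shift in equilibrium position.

right

Dilution lowers every aqueous concentration by the same factor. Δn_aq = 2 − 0 = +2, so the system shifts toward the side with more dissolved moles — to the right.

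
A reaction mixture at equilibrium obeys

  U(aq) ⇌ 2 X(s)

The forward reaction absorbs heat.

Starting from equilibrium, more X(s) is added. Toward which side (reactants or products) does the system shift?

X is a pure solid; its activity is 1 regardless of amount, so Q is unaffected — no shift from this change.

no shift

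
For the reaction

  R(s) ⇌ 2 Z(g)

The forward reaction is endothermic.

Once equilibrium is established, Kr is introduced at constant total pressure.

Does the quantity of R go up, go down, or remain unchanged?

Adding inert gas at constant total pressure expands the volume and lowers every reacting partial pressure. With Δn_gas = 2 − 0 = +2, Q moves away from K toward the side with fewer gas moles, so the system shifts toward the side with more gas moles — to the right.
The net shift is to the right. R is a reactant, so its amount decreases.

decreases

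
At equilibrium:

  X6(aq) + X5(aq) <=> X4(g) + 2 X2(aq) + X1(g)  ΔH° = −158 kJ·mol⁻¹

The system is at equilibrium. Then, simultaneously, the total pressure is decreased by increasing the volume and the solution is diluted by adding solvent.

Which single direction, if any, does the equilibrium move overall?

Gas moles: reactants 0, products 2 (Δn_gas = +2). Expansion shifts the system toward the side with more moles of gas — to the right.
Dilution scales every aqueous concentration by the same factor. Δn_aq = 2 − 2 = 0, so Q is unchanged — no shift.
Only the nonzero effect(s) matter; the net shift is to the right.

right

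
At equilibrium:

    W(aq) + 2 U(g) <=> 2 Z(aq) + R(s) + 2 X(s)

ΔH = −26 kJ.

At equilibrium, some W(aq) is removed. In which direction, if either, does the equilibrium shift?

Removing W (aq), a reactant, drives the reaction to the left.

left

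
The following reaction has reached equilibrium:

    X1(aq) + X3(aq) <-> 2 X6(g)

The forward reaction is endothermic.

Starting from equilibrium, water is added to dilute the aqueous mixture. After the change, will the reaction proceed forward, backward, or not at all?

left

Dilution lowers every aqueous concentration by the same factor. Δn_aq = 0 − 2 = -2, so the system shifts toward the side with more dissolved moles — to the left.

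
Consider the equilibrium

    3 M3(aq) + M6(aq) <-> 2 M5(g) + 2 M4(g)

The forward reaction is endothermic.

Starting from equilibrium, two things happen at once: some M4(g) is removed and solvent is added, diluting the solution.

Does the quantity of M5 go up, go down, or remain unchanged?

Removing M4 (g), a product, drives the reaction to the right.
Dilution lowers every aqueous concentration by the same factor. Δn_aq = 0 − 4 = -4, so the system shifts toward the side with more dissolved moles — to the left.
The two effects oppose each other, so the net shift — and hence the change in M5 — cannot be determined from the given information.

cannot be determined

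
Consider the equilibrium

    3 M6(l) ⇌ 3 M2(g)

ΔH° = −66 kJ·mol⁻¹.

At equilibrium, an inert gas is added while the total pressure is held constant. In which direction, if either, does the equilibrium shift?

right

Adding inert gas at constant total pressure expands the volume and lowers every reacting partial pressure. With Δn_gas = 3 − 0 = +3, Q moves away from K toward the side with fewer gas moles, so the system shifts toward the side with more gas moles — to the right.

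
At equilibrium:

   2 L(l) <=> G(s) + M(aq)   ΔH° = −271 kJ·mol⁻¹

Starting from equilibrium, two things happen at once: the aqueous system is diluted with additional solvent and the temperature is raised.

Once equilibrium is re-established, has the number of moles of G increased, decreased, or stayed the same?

Dilution lowers every aqueous concentration by the same factor. Δn_aq = 1 − 0 = +1, so the system shifts toward the side with more dissolved moles — to the right.
The forward reaction is exothermic. Raising T favours the endothermic direction — shift to the left.
The two effects oppose each other, so the net shift — and hence the change in G — cannot be determined from the given information.

cannot be determined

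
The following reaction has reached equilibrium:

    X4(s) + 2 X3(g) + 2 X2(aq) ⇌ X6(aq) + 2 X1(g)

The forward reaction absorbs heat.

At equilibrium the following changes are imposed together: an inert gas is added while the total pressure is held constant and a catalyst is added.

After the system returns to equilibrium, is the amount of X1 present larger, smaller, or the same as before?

Adding inert gas at constant total pressure expands the volume, scaling every reacting partial pressure by the same factor. Δn_gas = 2 − 2 = 0, so Q is unchanged — no shift.
A catalyst speeds both forward and reverse rates equally; it changes neither Q nor K — no shift from this change.
No net shift occurs, so the amount of X1 is unchanged.

unchanged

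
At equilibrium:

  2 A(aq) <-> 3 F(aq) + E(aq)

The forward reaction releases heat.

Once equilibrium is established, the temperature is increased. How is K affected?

K depends on temperature via the van 't Hoff relation. The forward reaction is exothermic, so raising T decreases K.

decreases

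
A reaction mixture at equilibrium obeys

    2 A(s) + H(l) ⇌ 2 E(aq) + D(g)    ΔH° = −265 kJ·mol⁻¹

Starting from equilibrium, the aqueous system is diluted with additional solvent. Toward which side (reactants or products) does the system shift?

right

Dilution lowers every aqueous concentration by the same factor. Δn_aq = 2 − 0 = +2, so the system shifts toward the side with more dissolved moles — to the right.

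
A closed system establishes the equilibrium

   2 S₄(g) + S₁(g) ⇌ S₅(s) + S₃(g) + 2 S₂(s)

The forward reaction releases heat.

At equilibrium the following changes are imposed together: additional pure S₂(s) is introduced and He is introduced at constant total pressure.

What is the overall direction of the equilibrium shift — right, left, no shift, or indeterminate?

S₂ is a pure solid; its activity is 1 regardless of amount, so Q is unaffected — no shift from this change.
Adding inert gas at constant total pressure expands the volume and lowers every reacting partial pressure. With Δn_gas = 1 − 3 = -2, Q moves away from K toward the side with fewer gas moles, so the system shifts toward the side with more gas moles — to the left.
Only the nonzero effect(s) matter; the net shift is to the left.

left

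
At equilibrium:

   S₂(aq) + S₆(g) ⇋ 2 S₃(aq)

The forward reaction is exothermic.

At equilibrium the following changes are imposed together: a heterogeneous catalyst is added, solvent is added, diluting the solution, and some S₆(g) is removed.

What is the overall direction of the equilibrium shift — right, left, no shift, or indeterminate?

A catalyst speeds both forward and reverse rates equally; it changes neither Q nor K — no shift from this change.
Dilution lowers every aqueous concentration by the same factor. Δn_aq = 2 − 1 = +1, so the system shifts toward the side with more dissolved moles — to the right.
Removing S₆ (g), a reactant, drives the reaction to the left.
The individual effects push in opposite directions; without quantitative information the net direction cannot be determined.

cannot be determined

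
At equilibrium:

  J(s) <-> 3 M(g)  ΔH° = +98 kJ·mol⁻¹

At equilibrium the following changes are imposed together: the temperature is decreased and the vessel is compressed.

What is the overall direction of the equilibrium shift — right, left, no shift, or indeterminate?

left

The forward reaction is endothermic. Lowering T favours the exothermic direction — shift to the left.
Gas moles: reactants 0, products 3 (Δn_gas = +3). Compression shifts the system toward the side with fewer moles of gas — to the left.
All effects act in the same direction — net shift to the left.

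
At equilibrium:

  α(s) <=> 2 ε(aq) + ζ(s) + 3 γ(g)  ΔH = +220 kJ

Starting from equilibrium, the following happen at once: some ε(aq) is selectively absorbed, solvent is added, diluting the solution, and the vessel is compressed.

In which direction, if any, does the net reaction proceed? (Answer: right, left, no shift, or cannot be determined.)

cannot be determined

Removing ε (aq), a product, drives the reaction to the right.
Dilution lowers every aqueous concentration by the same factor. Δn_aq = 2 − 0 = +2, so the system shifts toward the side with more dissolved moles — to the right.
Gas moles: reactants 0, products 3 (Δn_gas = +3). Compression shifts the system toward the side with fewer moles of gas — to the left.
The individual effects push in opposite directions; without quantitative information the net direction cannot be determined.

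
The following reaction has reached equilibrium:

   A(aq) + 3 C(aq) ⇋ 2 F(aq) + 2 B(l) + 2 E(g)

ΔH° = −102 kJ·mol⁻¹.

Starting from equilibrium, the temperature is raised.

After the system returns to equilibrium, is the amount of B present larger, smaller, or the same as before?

The forward reaction is exothermic. Raising T favours the endothermic direction — shift to the left.
The net shift is to the left. B is a product, so its amount decreases.

decreases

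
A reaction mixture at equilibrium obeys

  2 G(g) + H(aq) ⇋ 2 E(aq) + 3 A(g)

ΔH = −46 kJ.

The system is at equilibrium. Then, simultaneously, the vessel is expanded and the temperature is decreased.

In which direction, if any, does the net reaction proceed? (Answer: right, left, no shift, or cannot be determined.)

Gas moles: reactants 2, products 3 (Δn_gas = +1). Expansion shifts the system toward the side with more moles of gas — to the right.
The forward reaction is exothermic. Lowering T favours the exothermic direction — shift to the right.
All effects act in the same direction — net shift to the right.

right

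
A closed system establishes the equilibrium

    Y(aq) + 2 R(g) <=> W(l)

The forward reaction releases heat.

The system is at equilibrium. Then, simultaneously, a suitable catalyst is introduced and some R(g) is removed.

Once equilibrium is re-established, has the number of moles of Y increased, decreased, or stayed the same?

increases

A catalyst speeds both forward and reverse rates equally; it changes neither Q nor K — no shift from this change.
Removing R (g), a reactant, drives the reaction to the left.
The net shift is to the left. Y is a reactant, so its amount increases.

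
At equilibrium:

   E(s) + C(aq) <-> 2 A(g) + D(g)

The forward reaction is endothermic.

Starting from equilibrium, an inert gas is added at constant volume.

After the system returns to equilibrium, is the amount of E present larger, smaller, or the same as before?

At constant volume, adding an inert gas leaves every reacting species' partial pressure unchanged, so Q is unchanged — no shift from this change.
No net shift occurs, so the amount of E is unchanged.

unchanged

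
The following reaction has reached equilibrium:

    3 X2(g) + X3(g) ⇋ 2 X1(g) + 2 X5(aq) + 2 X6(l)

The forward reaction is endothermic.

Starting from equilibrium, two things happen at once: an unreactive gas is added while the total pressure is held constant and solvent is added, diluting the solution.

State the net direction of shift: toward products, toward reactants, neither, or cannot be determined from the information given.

cannot be determined

Adding inert gas at constant total pressure expands the volume and lowers every reacting partial pressure. With Δn_gas = 2 − 4 = -2, Q moves away from K toward the side with fewer gas moles, so the system shifts toward the side with more gas moles — to the left.
Dilution lowers every aqueous concentration by the same factor. Δn_aq = 2 − 0 = +2, so the system shifts toward the side with more dissolved moles — to the right.
The individual effects push in opposite directions; without quantitative information the net direction cannot be determined.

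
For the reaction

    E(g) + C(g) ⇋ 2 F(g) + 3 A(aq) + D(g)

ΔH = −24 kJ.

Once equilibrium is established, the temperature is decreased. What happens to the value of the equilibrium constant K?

K depends on temperature via the van 't Hoff relation. The forward reaction is exothermic, so lowering T increases K.

increases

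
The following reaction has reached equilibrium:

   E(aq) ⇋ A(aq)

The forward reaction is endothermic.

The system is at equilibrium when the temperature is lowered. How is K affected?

decreases

K depends on temperature via the van 't Hoff relation. The forward reaction is endothermic, so lowering T decreases K.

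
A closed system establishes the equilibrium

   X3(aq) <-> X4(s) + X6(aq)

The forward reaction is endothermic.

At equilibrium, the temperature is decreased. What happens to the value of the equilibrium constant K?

decreases

K depends on temperature via the van 't Hoff relation. The forward reaction is endothermic, so lowering T decreases K.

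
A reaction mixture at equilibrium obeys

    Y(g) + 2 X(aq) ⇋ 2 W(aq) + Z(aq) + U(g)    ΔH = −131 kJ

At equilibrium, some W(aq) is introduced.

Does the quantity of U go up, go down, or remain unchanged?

Adding W (aq), a product, drives the reaction to the left.
The net shift is to the left. U is a product, so its amount decreases.

decreases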